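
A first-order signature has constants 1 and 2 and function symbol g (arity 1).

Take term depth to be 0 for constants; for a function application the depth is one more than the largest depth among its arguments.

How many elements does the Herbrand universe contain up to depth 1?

4

Count level by level. With function symbols g/1, the terms of depth ≤ k are the 2 constants together with each function applied to depth-≤(k−1) tuples, so N_k = 2 + N_{k-1}.
N_0 = 2
N_1 = 2 + 2 = 4
Explicitly: 1, 2, g(1), g(2).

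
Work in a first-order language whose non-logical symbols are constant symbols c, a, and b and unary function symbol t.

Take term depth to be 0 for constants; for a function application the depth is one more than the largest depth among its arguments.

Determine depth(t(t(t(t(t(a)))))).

5

depth(t(a)) = 1 + depth(a) = 1 + 0 = 1
depth(t(t(a))) = 1 + depth(t(a)) = 1 + 1 = 2
depth(t(t(t(a)))) = 1 + depth(t(t(a))) = 1 + 2 = 3
depth(t(t(t(t(a))))) = 1 + depth(t(t(t(a)))) = 1 + 3 = 4
depth(t(t(t(t(t(a)))))) = 1 + depth(t(t(t(t(a))))) = 1 + 4 = 5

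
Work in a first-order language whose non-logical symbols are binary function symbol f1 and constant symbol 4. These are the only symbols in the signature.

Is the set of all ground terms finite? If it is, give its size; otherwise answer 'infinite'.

The signature has at least one function symbol (f1, arity 2) and at least one constant (4).
Iterating f1 gives infinitely many distinct ground terms: 4, f1(4, 4), f1(f1(4, 4), f1(4, 4)), ...
So the Herbrand universe is infinite.

infinite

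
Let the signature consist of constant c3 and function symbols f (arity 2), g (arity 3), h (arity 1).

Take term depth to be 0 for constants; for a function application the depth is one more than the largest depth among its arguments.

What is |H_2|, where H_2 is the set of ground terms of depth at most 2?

If N_k denotes the number of depth-≤k ground terms, the 1 constant gives N_0 = 1, and each function symbol of arity r contributes N_{k-1}^r new terms at level k: N_k = 1 + N_{k-1}^2 + N_{k-1}^3 + N_{k-1}.
N_0 = 1
N_1 = 1 + 1^2 + 1^3 + 1 = 4
N_2 = 1 + 4^2 + 4^3 + 4 = 85

85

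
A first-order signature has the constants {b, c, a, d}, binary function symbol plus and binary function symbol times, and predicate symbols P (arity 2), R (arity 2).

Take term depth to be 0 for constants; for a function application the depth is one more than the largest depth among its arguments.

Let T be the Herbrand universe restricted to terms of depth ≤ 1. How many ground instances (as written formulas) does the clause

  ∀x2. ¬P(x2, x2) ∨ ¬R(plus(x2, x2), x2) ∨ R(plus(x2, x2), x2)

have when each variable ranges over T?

36

Ground terms of depth ≤ 1:
  Let N_k count ground terms of depth at most k. Each non-constant term of depth ≤ k is some function symbol applied to depth-≤(k−1) arguments, giving N_k = 4 + N_{k-1}^2 + N_{k-1}^2.
  N_0 = 4
  N_1 = 4 + 4^2 + 4^2 = 36
So there are 36 ground terms available for substitution.
The body mentions the single quantified variable x2; since ground terms form a free algebra, no two substitutions collapse to the same formula.
Number of ground instances = 36.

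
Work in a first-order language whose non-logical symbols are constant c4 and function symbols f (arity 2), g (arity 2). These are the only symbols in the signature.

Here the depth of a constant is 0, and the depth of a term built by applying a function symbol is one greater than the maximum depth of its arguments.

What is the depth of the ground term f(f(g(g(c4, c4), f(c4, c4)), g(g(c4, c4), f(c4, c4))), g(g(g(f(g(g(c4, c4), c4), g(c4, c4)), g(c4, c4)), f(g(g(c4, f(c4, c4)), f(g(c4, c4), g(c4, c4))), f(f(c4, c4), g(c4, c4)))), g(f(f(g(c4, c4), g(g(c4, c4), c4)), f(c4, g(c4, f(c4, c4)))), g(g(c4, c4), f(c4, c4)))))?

depth(g(c4, c4)) = 1 + max(0, 0) = 1
depth(f(c4, c4)) = 1 + max(0, 0) = 1
depth(g(g(c4, c4), f(c4, c4))) = 1 + max(1, 1) = 2
depth(f(g(g(c4, c4), f(c4, c4)), g(g(c4, c4), f(c4, c4)))) = 1 + max(2, 2) = 3
depth(g(g(c4, c4), c4)) = 1 + max(1, 0) = 2
depth(f(g(g(c4, c4), c4), g(c4, c4))) = 1 + max(2, 1) = 3
depth(g(f(g(g(c4, c4), c4), g(c4, c4)), g(c4, c4))) = 1 + max(3, 1) = 4
depth(g(c4, f(c4, c4))) = 1 + max(0, 1) = 2
depth(f(g(c4, c4), g(c4, c4))) = 1 + max(1, 1) = 2
depth(g(g(c4, f(c4, c4)), f(g(c4, c4), g(c4, c4)))) = 1 + max(2, 2) = 3
depth(f(f(c4, c4), g(c4, c4))) = 1 + max(1, 1) = 2
depth(f(g(g(c4, f(c4, c4)), f(g(c4, c4), g(c4, c4))), f(f(c4, c4), g(c4, c4)))) = 1 + max(3, 2) = 4
depth(g(g(f(g(g(c4, c4), c4), g(c4, c4)), g(c4, c4)), f(g(g(c4, f(c4, c4)), f(g(c4, c4), g(c4, c4))), f(f(c4, c4), g(c4, c4))))) = 1 + max(4, 4) = 5
depth(f(g(c4, c4), g(g(c4, c4), c4))) = 1 + max(1, 2) = 3
depth(f(c4, g(c4, f(c4, c4)))) = 1 + max(0, 2) = 3
depth(f(f(g(c4, c4), g(g(c4, c4), c4)), f(c4, g(c4, f(c4, c4))))) = 1 + max(3, 3) = 4
depth(g(f(f(g(c4, c4), g(g(c4, c4), c4)), f(c4, g(c4, f(c4, c4)))), g(g(c4, c4), f(c4, c4)))) = 1 + max(4, 2) = 5
depth(g(g(g(f(g(g(c4, c4), c4), g(c4, c4)), g(c4, c4)), f(g(g(c4, f(c4, c4)), f(g(c4, c4), g(c4, c4))), f(f(c4, c4), g(c4, c4)))), g(f(f(g(c4, c4), g(g(c4, c4), c4)), f(c4, g(c4, f(c4, c4)))), g(g(c4, c4), f(c4, c4))))) = 1 + max(5, 5) = 6
depth(f(f(g(g(c4, c4), f(c4, c4)), g(g(c4, c4), f(c4, c4))), g(g(g(f(g(g(c4, c4), c4), g(c4, c4)), g(c4, c4)), f(g(g(c4, f(c4, c4)), f(g(c4, c4), g(c4, c4))), f(f(c4, c4), g(c4, c4)))), g(f(f(g(c4, c4), g(g(c4, c4), c4)), f(c4, g(c4, f(c4, c4)))), g(g(c4, c4), f(c4, c4)))))) = 1 + max(3, 6) = 7

7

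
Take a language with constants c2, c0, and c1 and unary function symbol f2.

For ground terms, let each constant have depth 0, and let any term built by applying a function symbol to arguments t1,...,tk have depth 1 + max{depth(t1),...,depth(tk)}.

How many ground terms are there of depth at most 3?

12

If N_k denotes the number of depth-≤k ground terms, the 3 constants give N_0 = 3, and each function symbol of arity r contributes N_{k-1}^r new terms at level k: N_k = 3 + N_{k-1}.
N_0 = 3
N_1 = 3 + 3 = 6
N_2 = 3 + 6 = 9
N_3 = 3 + 9 = 12
Explicitly: c2, c0, c1, f2(c2), f2(c0), f2(c1), f2(f2(c2)), f2(f2(c0)), f2(f2(c1)), f2(f2(f2(c2))), f2(f2(f2(c0))), f2(f2(f2(c1))).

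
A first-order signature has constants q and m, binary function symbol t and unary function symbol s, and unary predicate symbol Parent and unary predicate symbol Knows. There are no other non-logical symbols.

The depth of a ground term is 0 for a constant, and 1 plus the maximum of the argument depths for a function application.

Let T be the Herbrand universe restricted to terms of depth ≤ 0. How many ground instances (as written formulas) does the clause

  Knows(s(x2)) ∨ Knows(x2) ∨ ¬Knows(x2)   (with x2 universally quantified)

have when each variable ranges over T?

Ground terms of depth ≤ 0:
  Write N_k for the number of ground terms of depth ≤ k. A term of depth ≤ k is either a constant or a function symbol applied to arguments of depth ≤ k−1, so N_k = 2 + N_{k-1}^2 + N_{k-1}.
  N_0 = 2
  Explicitly: q, m.
So there are 2 ground terms available for substitution.
The clause has 1 distinct variable (x2), which appears in the body. In the free term algebra distinct substitutions yield syntactically distinct ground instances.
Number of ground instances = 2.

2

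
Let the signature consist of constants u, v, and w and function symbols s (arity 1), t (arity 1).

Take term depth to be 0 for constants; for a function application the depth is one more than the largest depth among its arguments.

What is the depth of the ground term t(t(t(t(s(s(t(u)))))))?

depth(t(u)) = 1 + depth(u) = 1 + 0 = 1
depth(s(t(u))) = 1 + depth(t(u)) = 1 + 1 = 2
depth(s(s(t(u)))) = 1 + depth(s(t(u))) = 1 + 2 = 3
depth(t(s(s(t(u))))) = 1 + depth(s(s(t(u)))) = 1 + 3 = 4
depth(t(t(s(s(t(u)))))) = 1 + depth(t(s(s(t(u))))) = 1 + 4 = 5
depth(t(t(t(s(s(t(u))))))) = 1 + depth(t(t(s(s(t(u)))))) = 1 + 5 = 6
depth(t(t(t(t(s(s(t(u)))))))) = 1 + depth(t(t(t(s(s(t(u))))))) = 1 + 6 = 7

7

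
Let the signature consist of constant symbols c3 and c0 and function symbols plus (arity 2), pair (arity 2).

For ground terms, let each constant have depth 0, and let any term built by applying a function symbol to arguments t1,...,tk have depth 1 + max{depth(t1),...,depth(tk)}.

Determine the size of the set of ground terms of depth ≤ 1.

Let N_k = |{terms of depth ≤ k}|. Then N_0 = 2 and N_k = 2 + N_{k-1}^2 + N_{k-1}^2 for k ≥ 1 (one summand per function symbol, arity giving the exponent).
N_0 = 2
N_1 = 2 + 2^2 + 2^2 = 10
Explicitly: c3, c0, plus(c3, c3), plus(c3, c0), plus(c0, c3), plus(c0, c0), pair(c3, c3), pair(c3, c0), pair(c0, c3), pair(c0, c0).

10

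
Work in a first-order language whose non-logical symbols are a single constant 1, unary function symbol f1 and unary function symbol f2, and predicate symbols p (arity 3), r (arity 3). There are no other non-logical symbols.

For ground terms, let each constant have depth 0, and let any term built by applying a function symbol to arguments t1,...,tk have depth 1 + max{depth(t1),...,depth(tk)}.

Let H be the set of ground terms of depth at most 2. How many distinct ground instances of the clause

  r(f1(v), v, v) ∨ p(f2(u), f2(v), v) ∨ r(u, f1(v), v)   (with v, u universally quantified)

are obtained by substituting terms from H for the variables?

49

Ground terms of depth ≤ 2:
  If N_k denotes the number of depth-≤k ground terms, the 1 constant gives N_0 = 1, and each function symbol of arity r contributes N_{k-1}^r new terms at level k: N_k = 1 + N_{k-1} + N_{k-1}.
  N_0 = 1
  N_1 = 1 + 1 + 1 = 3
  N_2 = 1 + 3 + 3 = 7
  Explicitly: 1, f1(1), f1(f1(1)), f1(f2(1)), f2(1), f2(f1(1)), f2(f2(1)).
So there are 7 ground terms available for substitution.
There are 2 variables to instantiate (v, u), each occurring in at least one literal, so different choices give different ground instances.
Number of ground instances = 7^2 = 49.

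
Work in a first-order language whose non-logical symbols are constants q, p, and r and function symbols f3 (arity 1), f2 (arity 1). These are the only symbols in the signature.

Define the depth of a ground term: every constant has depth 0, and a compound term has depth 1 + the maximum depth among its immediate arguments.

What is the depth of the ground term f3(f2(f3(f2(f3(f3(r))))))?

depth(f3(r)) = 1 + depth(r) = 1 + 0 = 1
depth(f3(f3(r))) = 1 + depth(f3(r)) = 1 + 1 = 2
depth(f2(f3(f3(r)))) = 1 + depth(f3(f3(r))) = 1 + 2 = 3
depth(f3(f2(f3(f3(r))))) = 1 + depth(f2(f3(f3(r)))) = 1 + 3 = 4
depth(f2(f3(f2(f3(f3(r)))))) = 1 + depth(f3(f2(f3(f3(r))))) = 1 + 4 = 5
depth(f3(f2(f3(f2(f3(f3(r))))))) = 1 + depth(f2(f3(f2(f3(f3(r)))))) = 1 + 5 = 6

6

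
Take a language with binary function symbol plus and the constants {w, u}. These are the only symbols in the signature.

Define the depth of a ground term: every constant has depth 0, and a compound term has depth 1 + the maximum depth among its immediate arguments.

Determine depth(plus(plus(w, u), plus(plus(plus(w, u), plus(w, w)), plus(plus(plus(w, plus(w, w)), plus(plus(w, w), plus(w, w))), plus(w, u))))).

depth(plus(w, u)) = 1 + max(0, 0) = 1
depth(plus(w, w)) = 1 + max(0, 0) = 1
depth(plus(plus(w, u), plus(w, w))) = 1 + max(1, 1) = 2
depth(plus(w, plus(w, w))) = 1 + max(0, 1) = 2
depth(plus(plus(w, w), plus(w, w))) = 1 + max(1, 1) = 2
depth(plus(plus(w, plus(w, w)), plus(plus(w, w), plus(w, w)))) = 1 + max(2, 2) = 3
depth(plus(plus(plus(w, plus(w, w)), plus(plus(w, w), plus(w, w))), plus(w, u))) = 1 + max(3, 1) = 4
depth(plus(plus(plus(w, u), plus(w, w)), plus(plus(plus(w, plus(w, w)), plus(plus(w, w), plus(w, w))), plus(w, u)))) = 1 + max(2, 4) = 5
depth(plus(plus(w, u), plus(plus(plus(w, u), plus(w, w)), plus(plus(plus(w, plus(w, w)), plus(plus(w, w), plus(w, w))), plus(w, u))))) = 1 + max(1, 5) = 6

6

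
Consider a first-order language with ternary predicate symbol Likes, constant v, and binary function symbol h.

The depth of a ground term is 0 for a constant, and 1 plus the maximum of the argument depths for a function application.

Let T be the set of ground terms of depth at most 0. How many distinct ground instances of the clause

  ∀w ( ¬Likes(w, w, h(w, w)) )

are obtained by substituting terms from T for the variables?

1

Ground terms of depth ≤ 0:
  Let N_k = |{terms of depth ≤ k}|. Then N_0 = 1 and N_k = 1 + N_{k-1}^2 for k ≥ 1 (one summand per function symbol, arity giving the exponent).
  N_0 = 1
  Explicitly: v.
So there is exactly 1 ground term available for substitution.
The clause has 1 distinct variable (w), which appears in the body. In the free term algebra distinct substitutions yield syntactically distinct ground instances.
Number of ground instances = 1.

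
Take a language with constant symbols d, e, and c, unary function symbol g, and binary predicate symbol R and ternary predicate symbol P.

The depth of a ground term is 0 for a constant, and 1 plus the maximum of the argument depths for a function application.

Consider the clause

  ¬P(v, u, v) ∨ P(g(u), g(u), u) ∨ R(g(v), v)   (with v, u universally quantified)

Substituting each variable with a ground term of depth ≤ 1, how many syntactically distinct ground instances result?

36

Ground terms of depth ≤ 1:
  Write N_k for the number of ground terms of depth ≤ k. A term of depth ≤ k is either a constant or a function symbol applied to arguments of depth ≤ k−1, so N_k = 3 + N_{k-1}.
  N_0 = 3
  N_1 = 3 + 3 = 6
  Explicitly: d, e, c, g(d), g(e), g(c).
So there are 6 ground terms available for substitution.
The body mentions every one of the 2 quantified variables; since ground terms form a free algebra, no two substitutions collapse to the same formula.
Number of ground instances = 6^2 = 36.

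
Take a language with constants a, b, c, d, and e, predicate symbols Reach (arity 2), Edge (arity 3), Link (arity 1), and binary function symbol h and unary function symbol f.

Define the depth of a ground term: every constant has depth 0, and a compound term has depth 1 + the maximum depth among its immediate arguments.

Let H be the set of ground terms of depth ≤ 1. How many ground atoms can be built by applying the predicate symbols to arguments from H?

First count ground terms of depth ≤ 1.
If N_k denotes the number of depth-≤k ground terms, the 5 constants give N_0 = 5, and each function symbol of arity r contributes N_{k-1}^r new terms at level k: N_k = 5 + N_{k-1}^2 + N_{k-1}.
N_0 = 5
N_1 = 5 + 5^2 + 5 = 35
So |H| = 35.
Ground atoms are formed by filling each argument slot of a predicate with a term from H, so an r-ary predicate gives |H|^r atoms:
  Reach: 35^2 = 1225;  Edge: 35^3 = 42875;  Link: 35
Total ground atoms: 1225 + 42875 + 35 = 44135.

44135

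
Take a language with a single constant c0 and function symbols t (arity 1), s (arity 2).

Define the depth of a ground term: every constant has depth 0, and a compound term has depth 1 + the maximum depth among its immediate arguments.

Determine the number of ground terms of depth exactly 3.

170

If N_k denotes the number of depth-≤k ground terms, the 1 constant gives N_0 = 1, and each function symbol of arity r contributes N_{k-1}^r new terms at level k: N_k = 1 + N_{k-1} + N_{k-1}^2.
N_0 = 1
N_1 = 1 + 1 + 1^2 = 3
N_2 = 1 + 3 + 3^2 = 13
N_3 = 1 + 13 + 13^2 = 183
Terms of depth exactly 3: N_3 − N_2 = 183 − 13 = 170.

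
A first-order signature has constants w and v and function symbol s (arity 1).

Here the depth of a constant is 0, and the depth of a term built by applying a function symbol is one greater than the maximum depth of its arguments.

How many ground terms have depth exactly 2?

2

Let N_k count ground terms of depth at most k. Each non-constant term of depth ≤ k is some function symbol applied to depth-≤(k−1) arguments, giving N_k = 2 + N_{k-1}.
N_0 = 2
N_1 = 2 + 2 = 4
N_2 = 2 + 4 = 6
Terms of depth exactly 2: N_2 − N_1 = 6 − 4 = 2.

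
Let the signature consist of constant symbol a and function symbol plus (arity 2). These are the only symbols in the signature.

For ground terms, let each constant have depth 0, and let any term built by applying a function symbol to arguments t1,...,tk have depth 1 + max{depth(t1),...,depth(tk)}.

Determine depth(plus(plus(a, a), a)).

2

depth(plus(a, a)) = 1 + max(0, 0) = 1
depth(plus(plus(a, a), a)) = 1 + max(1, 0) = 2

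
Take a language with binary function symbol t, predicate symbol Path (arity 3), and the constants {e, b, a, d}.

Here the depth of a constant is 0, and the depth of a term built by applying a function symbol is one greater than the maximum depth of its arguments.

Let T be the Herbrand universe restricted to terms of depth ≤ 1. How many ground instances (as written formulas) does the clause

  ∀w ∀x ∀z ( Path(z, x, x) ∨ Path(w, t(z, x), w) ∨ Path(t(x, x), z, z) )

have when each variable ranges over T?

Ground terms of depth ≤ 1:
  If N_k denotes the number of depth-≤k ground terms, the 4 constants give N_0 = 4, and each function symbol of arity r contributes N_{k-1}^r new terms at level k: N_k = 4 + N_{k-1}^2.
  N_0 = 4
  N_1 = 4 + 4^2 = 20
So there are 20 ground terms available for substitution.
There are 3 variables to instantiate (w, x, z), each occurring in at least one literal, so different choices give different ground instances.
Number of ground instances = 20^3 = 8000.

8000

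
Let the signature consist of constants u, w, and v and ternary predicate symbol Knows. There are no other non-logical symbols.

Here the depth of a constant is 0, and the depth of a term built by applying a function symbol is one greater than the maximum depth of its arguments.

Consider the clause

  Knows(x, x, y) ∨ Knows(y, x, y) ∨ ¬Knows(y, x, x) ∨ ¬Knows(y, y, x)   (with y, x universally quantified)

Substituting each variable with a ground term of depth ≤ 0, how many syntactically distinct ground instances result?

Ground terms of depth ≤ 0:
  With no function symbols every ground term is a constant, so there are exactly 3 ground terms at every depth bound.
  N_0 = 3
  Explicitly: u, w, v.
So there are 3 ground terms available for substitution.
The clause has 2 distinct variables (y, x), each appearing in the body. In the free term algebra distinct substitutions yield syntactically distinct ground instances.
Number of ground instances = 3^2 = 9.

9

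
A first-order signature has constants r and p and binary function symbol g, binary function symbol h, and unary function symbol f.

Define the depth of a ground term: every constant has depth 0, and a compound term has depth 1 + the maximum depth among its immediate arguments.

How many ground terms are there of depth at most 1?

12

Count level by level. With function symbols g/2, h/2, f/1, the terms of depth ≤ k are the 2 constants together with each function applied to depth-≤(k−1) tuples, so N_k = 2 + N_{k-1}^2 + N_{k-1}^2 + N_{k-1}.
N_0 = 2
N_1 = 2 + 2^2 + 2^2 + 2 = 12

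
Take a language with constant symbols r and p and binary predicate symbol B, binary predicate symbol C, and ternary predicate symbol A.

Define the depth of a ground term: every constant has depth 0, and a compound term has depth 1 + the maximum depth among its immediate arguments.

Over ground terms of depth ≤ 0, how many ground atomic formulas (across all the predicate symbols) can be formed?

16

First count ground terms of depth ≤ 0.
With no function symbols every ground term is a constant, so there are exactly 2 ground terms at every depth bound.
N_0 = 2
So |H| = 2.
Each predicate of arity r yields |H|^r ground atoms (one per choice of an r-tuple from H):
  B: 2^2 = 4;  C: 2^2 = 4;  A: 2^3 = 8
Total ground atoms: 4 + 4 + 8 = 16.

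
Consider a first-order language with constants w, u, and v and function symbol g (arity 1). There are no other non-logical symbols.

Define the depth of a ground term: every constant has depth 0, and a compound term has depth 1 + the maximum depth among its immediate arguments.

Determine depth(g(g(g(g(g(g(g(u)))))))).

depth(g(u)) = 1 + depth(u) = 1 + 0 = 1
depth(g(g(u))) = 1 + depth(g(u)) = 1 + 1 = 2
depth(g(g(g(u)))) = 1 + depth(g(g(u))) = 1 + 2 = 3
depth(g(g(g(g(u))))) = 1 + depth(g(g(g(u)))) = 1 + 3 = 4
depth(g(g(g(g(g(u)))))) = 1 + depth(g(g(g(g(u))))) = 1 + 4 = 5
depth(g(g(g(g(g(g(u))))))) = 1 + depth(g(g(g(g(g(u)))))) = 1 + 5 = 6
depth(g(g(g(g(g(g(g(u)))))))) = 1 + depth(g(g(g(g(g(g(u))))))) = 1 + 6 = 7

7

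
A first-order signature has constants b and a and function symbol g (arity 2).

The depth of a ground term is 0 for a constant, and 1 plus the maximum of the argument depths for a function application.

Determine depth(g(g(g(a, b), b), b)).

depth(g(a, b)) = 1 + max(0, 0) = 1
depth(g(g(a, b), b)) = 1 + max(1, 0) = 2
depth(g(g(g(a, b), b), b)) = 1 + max(2, 0) = 3

3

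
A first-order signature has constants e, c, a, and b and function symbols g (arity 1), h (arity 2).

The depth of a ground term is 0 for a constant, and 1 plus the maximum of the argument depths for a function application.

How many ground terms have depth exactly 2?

Count level by level. With function symbols g/1, h/2, the terms of depth ≤ k are the 4 constants together with each function applied to depth-≤(k−1) tuples, so N_k = 4 + N_{k-1} + N_{k-1}^2.
N_0 = 4
N_1 = 4 + 4 + 4^2 = 24
N_2 = 4 + 24 + 24^2 = 604
Terms of depth exactly 2: N_2 − N_1 = 604 − 24 = 580.

580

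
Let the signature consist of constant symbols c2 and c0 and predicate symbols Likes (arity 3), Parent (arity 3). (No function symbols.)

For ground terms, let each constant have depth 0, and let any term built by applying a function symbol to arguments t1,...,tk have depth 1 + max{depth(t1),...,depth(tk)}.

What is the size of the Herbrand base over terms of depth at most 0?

16

First count ground terms of depth ≤ 0.
With no function symbols every ground term is a constant, so there are exactly 2 ground terms at every depth bound.
N_0 = 2
So |H| = 2.
Ground atoms are formed by filling each argument slot of a predicate with a term from H, so an r-ary predicate gives |H|^r atoms:
  Likes: 2^3 = 8;  Parent: 2^3 = 8
Total ground atoms: 8 + 8 = 16.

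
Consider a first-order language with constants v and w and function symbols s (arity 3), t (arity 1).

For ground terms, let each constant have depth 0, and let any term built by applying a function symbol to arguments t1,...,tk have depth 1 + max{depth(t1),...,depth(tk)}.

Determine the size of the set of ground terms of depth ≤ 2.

1742

Write N_k for the number of ground terms of depth ≤ k. A term of depth ≤ k is either a constant or a function symbol applied to arguments of depth ≤ k−1, so N_k = 2 + N_{k-1}^3 + N_{k-1}.
N_0 = 2
N_1 = 2 + 2^3 + 2 = 12
N_2 = 2 + 12^3 + 12 = 1742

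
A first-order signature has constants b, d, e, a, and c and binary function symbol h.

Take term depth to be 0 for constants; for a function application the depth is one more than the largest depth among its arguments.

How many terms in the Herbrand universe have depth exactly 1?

Let N_k = |{terms of depth ≤ k}|. Then N_0 = 5 and N_k = 5 + N_{k-1}^2 for k ≥ 1 (one summand per function symbol, arity giving the exponent).
N_0 = 5
N_1 = 5 + 5^2 = 30
Terms of depth exactly 1: N_1 − N_0 = 30 − 5 = 25.

25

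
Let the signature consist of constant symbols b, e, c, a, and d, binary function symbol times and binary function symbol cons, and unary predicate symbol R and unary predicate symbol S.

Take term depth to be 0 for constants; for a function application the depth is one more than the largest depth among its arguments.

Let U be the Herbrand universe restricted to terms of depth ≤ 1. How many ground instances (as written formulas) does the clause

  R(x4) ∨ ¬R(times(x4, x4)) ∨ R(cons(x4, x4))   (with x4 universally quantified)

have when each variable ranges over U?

Ground terms of depth ≤ 1:
  Write N_k for the number of ground terms of depth ≤ k. A term of depth ≤ k is either a constant or a function symbol applied to arguments of depth ≤ k−1, so N_k = 5 + N_{k-1}^2 + N_{k-1}^2.
  N_0 = 5
  N_1 = 5 + 5^2 + 5^2 = 55
So there are 55 ground terms available for substitution.
The variable x4 ranges independently over the available ground terms, and distinct assignments produce distinct instances.
Number of ground instances = 55.

55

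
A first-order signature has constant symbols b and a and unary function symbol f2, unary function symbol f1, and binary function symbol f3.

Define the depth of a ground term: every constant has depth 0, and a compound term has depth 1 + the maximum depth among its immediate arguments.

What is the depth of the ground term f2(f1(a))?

2

depth(f1(a)) = 1 + depth(a) = 1 + 0 = 1
depth(f2(f1(a))) = 1 + depth(f1(a)) = 1 + 1 = 2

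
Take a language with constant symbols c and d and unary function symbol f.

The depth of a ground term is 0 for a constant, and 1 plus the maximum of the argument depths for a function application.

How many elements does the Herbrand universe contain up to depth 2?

6

If N_k denotes the number of depth-≤k ground terms, the 2 constants give N_0 = 2, and each function symbol of arity r contributes N_{k-1}^r new terms at level k: N_k = 2 + N_{k-1}.
N_0 = 2
N_1 = 2 + 2 = 4
N_2 = 2 + 4 = 6
Explicitly: c, d, f(c), f(d), f(f(c)), f(f(d)).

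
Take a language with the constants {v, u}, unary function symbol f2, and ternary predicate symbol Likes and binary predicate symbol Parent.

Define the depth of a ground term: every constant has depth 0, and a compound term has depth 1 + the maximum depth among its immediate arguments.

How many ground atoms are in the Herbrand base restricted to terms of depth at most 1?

80

First count ground terms of depth ≤ 1.
Let N_k count ground terms of depth at most k. Each non-constant term of depth ≤ k is some function symbol applied to depth-≤(k−1) arguments, giving N_k = 2 + N_{k-1}.
N_0 = 2
N_1 = 2 + 2 = 4
Explicitly: v, u, f2(v), f2(u).
So |H| = 4.
A ground atom is a predicate applied to a tuple of terms from H, so the count is the sum over predicates of |H|^arity:
  Likes: 4^3 = 64;  Parent: 4^2 = 16
Total ground atoms: 64 + 16 = 80.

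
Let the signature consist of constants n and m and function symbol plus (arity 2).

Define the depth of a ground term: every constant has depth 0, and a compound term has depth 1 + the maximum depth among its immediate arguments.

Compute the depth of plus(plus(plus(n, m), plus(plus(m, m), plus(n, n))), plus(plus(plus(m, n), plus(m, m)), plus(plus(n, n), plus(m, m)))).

depth(plus(n, m)) = 1 + max(0, 0) = 1
depth(plus(m, m)) = 1 + max(0, 0) = 1
depth(plus(n, n)) = 1 + max(0, 0) = 1
depth(plus(plus(m, m), plus(n, n))) = 1 + max(1, 1) = 2
depth(plus(plus(n, m), plus(plus(m, m), plus(n, n)))) = 1 + max(1, 2) = 3
depth(plus(m, n)) = 1 + max(0, 0) = 1
depth(plus(plus(m, n), plus(m, m))) = 1 + max(1, 1) = 2
depth(plus(plus(n, n), plus(m, m))) = 1 + max(1, 1) = 2
depth(plus(plus(plus(m, n), plus(m, m)), plus(plus(n, n), plus(m, m)))) = 1 + max(2, 2) = 3
depth(plus(plus(plus(n, m), plus(plus(m, m), plus(n, n))), plus(plus(plus(m, n), plus(m, m)), plus(plus(n, n), plus(m, m))))) = 1 + max(3, 3) = 4

4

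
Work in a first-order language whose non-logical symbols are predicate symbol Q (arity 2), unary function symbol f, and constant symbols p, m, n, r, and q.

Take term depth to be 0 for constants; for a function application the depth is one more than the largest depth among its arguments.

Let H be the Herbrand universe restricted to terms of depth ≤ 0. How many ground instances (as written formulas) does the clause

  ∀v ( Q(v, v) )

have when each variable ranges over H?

5

Ground terms of depth ≤ 0:
  Let N_k = |{terms of depth ≤ k}|. Then N_0 = 5 and N_k = 5 + N_{k-1} for k ≥ 1 (one summand per function symbol, arity giving the exponent).
  N_0 = 5
So there are 5 ground terms available for substitution.
There is 1 variable to instantiate (v),  occurring in at least one literal, so different choices give different ground instances.
Number of ground instances = 5.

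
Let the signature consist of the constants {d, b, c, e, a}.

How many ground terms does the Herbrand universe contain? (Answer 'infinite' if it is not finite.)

There are no function symbols, so every ground term is one of the 5 constants.
The Herbrand universe is {d, b, c, e, a}, which is finite with 5 elements.

5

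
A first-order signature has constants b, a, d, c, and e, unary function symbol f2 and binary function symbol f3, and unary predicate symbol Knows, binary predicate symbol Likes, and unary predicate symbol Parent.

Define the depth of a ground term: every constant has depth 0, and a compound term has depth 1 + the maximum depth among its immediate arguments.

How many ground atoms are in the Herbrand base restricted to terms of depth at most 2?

1602755

First count ground terms of depth ≤ 2.
Write N_k for the number of ground terms of depth ≤ k. A term of depth ≤ k is either a constant or a function symbol applied to arguments of depth ≤ k−1, so N_k = 5 + N_{k-1} + N_{k-1}^2.
N_0 = 5
N_1 = 5 + 5 + 5^2 = 35
N_2 = 5 + 35 + 35^2 = 1265
So |H| = 1265.
Ground atoms are formed by filling each argument slot of a predicate with a term from H, so an r-ary predicate gives |H|^r atoms:
  Knows: 1265;  Likes: 1265^2 = 1600225;  Parent: 1265
Total ground atoms: 1265 + 1600225 + 1265 = 1602755.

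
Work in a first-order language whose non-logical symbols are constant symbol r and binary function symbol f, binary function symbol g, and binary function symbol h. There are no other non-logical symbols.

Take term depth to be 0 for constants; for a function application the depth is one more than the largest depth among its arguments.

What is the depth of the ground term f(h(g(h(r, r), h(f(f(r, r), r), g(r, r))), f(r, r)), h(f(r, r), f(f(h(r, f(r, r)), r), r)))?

6

depth(h(r, r)) = 1 + max(0, 0) = 1
depth(f(r, r)) = 1 + max(0, 0) = 1
depth(f(f(r, r), r)) = 1 + max(1, 0) = 2
depth(g(r, r)) = 1 + max(0, 0) = 1
depth(h(f(f(r, r), r), g(r, r))) = 1 + max(2, 1) = 3
depth(g(h(r, r), h(f(f(r, r), r), g(r, r)))) = 1 + max(1, 3) = 4
depth(h(g(h(r, r), h(f(f(r, r), r), g(r, r))), f(r, r))) = 1 + max(4, 1) = 5
depth(h(r, f(r, r))) = 1 + max(0, 1) = 2
depth(f(h(r, f(r, r)), r)) = 1 + max(2, 0) = 3
depth(f(f(h(r, f(r, r)), r), r)) = 1 + max(3, 0) = 4
depth(h(f(r, r), f(f(h(r, f(r, r)), r), r))) = 1 + max(1, 4) = 5
depth(f(h(g(h(r, r), h(f(f(r, r), r), g(r, r))), f(r, r)), h(f(r, r), f(f(h(r, f(r, r)), r), r)))) = 1 + max(5, 5) = 6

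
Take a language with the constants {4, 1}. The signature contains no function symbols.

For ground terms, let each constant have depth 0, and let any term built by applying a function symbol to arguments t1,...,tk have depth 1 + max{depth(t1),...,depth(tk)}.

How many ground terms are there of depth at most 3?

With no function symbols every ground term is a constant, so there are exactly 2 ground terms at every depth bound.
N_0 = 2
N_1 = 2
N_2 = 2
N_3 = 2
Explicitly: 4, 1.

2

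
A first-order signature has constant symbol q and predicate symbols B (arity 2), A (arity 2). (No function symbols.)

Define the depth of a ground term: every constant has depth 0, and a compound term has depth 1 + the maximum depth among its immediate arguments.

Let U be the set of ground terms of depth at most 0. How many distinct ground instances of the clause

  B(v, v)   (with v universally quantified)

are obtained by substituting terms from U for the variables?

1

Ground terms of depth ≤ 0:
  With no function symbols every ground term is a constant, so there is exactly 1 ground term at every depth bound.
  N_0 = 1
So there is exactly 1 ground term available for substitution.
The body mentions the single quantified variable v; since ground terms form a free algebra, no two substitutions collapse to the same formula.
Number of ground instances = 1.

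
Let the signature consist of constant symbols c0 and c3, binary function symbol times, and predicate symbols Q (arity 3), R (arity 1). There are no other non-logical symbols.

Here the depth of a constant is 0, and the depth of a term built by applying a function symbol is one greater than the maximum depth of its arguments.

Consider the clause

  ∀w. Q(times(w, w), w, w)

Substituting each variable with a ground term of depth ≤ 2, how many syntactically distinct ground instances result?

Ground terms of depth ≤ 2:
  Let N_k count ground terms of depth at most k. Each non-constant term of depth ≤ k is some function symbol applied to depth-≤(k−1) arguments, giving N_k = 2 + N_{k-1}^2.
  N_0 = 2
  N_1 = 2 + 2^2 = 6
  N_2 = 2 + 6^2 = 38
So there are 38 ground terms available for substitution.
The body mentions the single quantified variable w; since ground terms form a free algebra, no two substitutions collapse to the same formula.
Number of ground instances = 38.

38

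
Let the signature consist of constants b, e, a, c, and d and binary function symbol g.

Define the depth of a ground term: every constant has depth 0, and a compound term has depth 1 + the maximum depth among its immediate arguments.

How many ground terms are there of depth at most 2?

Let N_k count ground terms of depth at most k. Each non-constant term of depth ≤ k is some function symbol applied to depth-≤(k−1) arguments, giving N_k = 5 + N_{k-1}^2.
N_0 = 5
N_1 = 5 + 5^2 = 30
N_2 = 5 + 30^2 = 905

905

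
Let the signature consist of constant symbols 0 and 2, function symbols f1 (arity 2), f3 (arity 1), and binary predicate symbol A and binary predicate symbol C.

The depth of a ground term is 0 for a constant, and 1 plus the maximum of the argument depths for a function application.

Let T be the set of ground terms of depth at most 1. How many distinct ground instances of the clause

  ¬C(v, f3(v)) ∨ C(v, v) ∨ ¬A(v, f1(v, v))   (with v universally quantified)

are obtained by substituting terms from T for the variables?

8

Ground terms of depth ≤ 1:
  Count level by level. With function symbols f1/2, f3/1, the terms of depth ≤ k are the 2 constants together with each function applied to depth-≤(k−1) tuples, so N_k = 2 + N_{k-1}^2 + N_{k-1}.
  N_0 = 2
  N_1 = 2 + 2^2 + 2 = 8
  Explicitly: 0, 2, f1(0, 0), f1(0, 2), f1(2, 0), f1(2, 2), f3(0), f3(2).
So there are 8 ground terms available for substitution.
The variable v ranges independently over the available ground terms, and distinct assignments produce distinct instances.
Number of ground instances = 8.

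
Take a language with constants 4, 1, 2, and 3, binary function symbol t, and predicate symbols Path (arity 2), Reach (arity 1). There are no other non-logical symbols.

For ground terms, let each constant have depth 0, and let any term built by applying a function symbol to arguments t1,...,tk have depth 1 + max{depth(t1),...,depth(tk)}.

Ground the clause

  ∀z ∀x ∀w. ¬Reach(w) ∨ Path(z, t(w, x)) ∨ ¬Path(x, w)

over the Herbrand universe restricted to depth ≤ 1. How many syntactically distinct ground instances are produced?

Ground terms of depth ≤ 1:
  Let N_k = |{terms of depth ≤ k}|. Then N_0 = 4 and N_k = 4 + N_{k-1}^2 for k ≥ 1 (one summand per function symbol, arity giving the exponent).
  N_0 = 4
  N_1 = 4 + 4^2 = 20
So there are 20 ground terms available for substitution.
There are 3 variables to instantiate (z, x, w), each occurring in at least one literal, so different choices give different ground instances.
Number of ground instances = 20^3 = 8000.

8000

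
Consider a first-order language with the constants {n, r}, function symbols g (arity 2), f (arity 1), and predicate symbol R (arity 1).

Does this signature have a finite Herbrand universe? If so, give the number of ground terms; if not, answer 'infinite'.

The signature has at least one function symbol (g, arity 2) and at least one constant (n).
Iterating g gives infinitely many distinct ground terms: n, g(n, n), g(g(n, n), g(n, n)), ...
So the Herbrand universe is infinite.

infinite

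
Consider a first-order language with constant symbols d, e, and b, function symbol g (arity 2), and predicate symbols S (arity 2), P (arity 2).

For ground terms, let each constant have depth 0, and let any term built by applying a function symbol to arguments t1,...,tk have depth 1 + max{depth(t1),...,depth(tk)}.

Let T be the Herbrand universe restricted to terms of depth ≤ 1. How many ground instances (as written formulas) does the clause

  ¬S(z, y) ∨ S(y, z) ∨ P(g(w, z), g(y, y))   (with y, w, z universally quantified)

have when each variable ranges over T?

Ground terms of depth ≤ 1:
  Count level by level. With function symbols g/2, the terms of depth ≤ k are the 3 constants together with each function applied to depth-≤(k−1) tuples, so N_k = 3 + N_{k-1}^2.
  N_0 = 3
  N_1 = 3 + 3^2 = 12
  Explicitly: d, e, b, g(d, d), g(d, e), g(d, b), g(e, d), g(e, e), g(e, b), g(b, d), g(b, e), g(b, b).
So there are 12 ground terms available for substitution.
The clause has 3 distinct variables (y, w, z), each appearing in the body. In the free term algebra distinct substitutions yield syntactically distinct ground instances.
Number of ground instances = 12^3 = 1728.

1728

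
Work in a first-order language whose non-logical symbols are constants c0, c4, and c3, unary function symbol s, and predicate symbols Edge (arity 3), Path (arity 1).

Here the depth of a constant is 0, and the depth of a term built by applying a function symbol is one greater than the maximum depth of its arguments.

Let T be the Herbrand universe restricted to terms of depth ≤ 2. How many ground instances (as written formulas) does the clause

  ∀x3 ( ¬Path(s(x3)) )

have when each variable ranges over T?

9

Ground terms of depth ≤ 2:
  Count level by level. With function symbols s/1, the terms of depth ≤ k are the 3 constants together with each function applied to depth-≤(k−1) tuples, so N_k = 3 + N_{k-1}.
  N_0 = 3
  N_1 = 3 + 3 = 6
  N_2 = 3 + 6 = 9
  Explicitly: c0, c4, c3, s(c0), s(c4), s(c3), s(s(c0)), s(s(c4)), s(s(c3)).
So there are 9 ground terms available for substitution.
The clause has 1 distinct variable (x3), which appears in the body. In the free term algebra distinct substitutions yield syntactically distinct ground instances.
Number of ground instances = 9.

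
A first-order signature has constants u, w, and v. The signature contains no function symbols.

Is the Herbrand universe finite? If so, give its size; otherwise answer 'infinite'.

3

There are no function symbols, so every ground term is one of the 3 constants.
The Herbrand universe is {u, w, v}, which is finite with 3 elements.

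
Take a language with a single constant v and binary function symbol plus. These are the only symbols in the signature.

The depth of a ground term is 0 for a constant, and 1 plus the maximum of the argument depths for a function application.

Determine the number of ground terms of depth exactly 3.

Let N_k = |{terms of depth ≤ k}|. Then N_0 = 1 and N_k = 1 + N_{k-1}^2 for k ≥ 1 (one summand per function symbol, arity giving the exponent).
N_0 = 1
N_1 = 1 + 1^2 = 2
N_2 = 1 + 2^2 = 5
N_3 = 1 + 5^2 = 26
Terms of depth exactly 3: N_3 − N_2 = 26 − 5 = 21.

21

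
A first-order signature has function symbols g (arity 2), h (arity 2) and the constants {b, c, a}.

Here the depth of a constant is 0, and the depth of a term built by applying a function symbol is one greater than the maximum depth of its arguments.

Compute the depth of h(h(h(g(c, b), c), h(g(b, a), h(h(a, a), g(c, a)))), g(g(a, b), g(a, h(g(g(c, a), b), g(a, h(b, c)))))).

depth(g(c, b)) = 1 + max(0, 0) = 1
depth(h(g(c, b), c)) = 1 + max(1, 0) = 2
depth(g(b, a)) = 1 + max(0, 0) = 1
depth(h(a, a)) = 1 + max(0, 0) = 1
depth(g(c, a)) = 1 + max(0, 0) = 1
depth(h(h(a, a), g(c, a))) = 1 + max(1, 1) = 2
depth(h(g(b, a), h(h(a, a), g(c, a)))) = 1 + max(1, 2) = 3
depth(h(h(g(c, b), c), h(g(b, a), h(h(a, a), g(c, a))))) = 1 + max(2, 3) = 4
depth(g(a, b)) = 1 + max(0, 0) = 1
depth(g(g(c, a), b)) = 1 + max(1, 0) = 2
depth(h(b, c)) = 1 + max(0, 0) = 1
depth(g(a, h(b, c))) = 1 + max(0, 1) = 2
depth(h(g(g(c, a), b), g(a, h(b, c)))) = 1 + max(2, 2) = 3
depth(g(a, h(g(g(c, a), b), g(a, h(b, c))))) = 1 + max(0, 3) = 4
depth(g(g(a, b), g(a, h(g(g(c, a), b), g(a, h(b, c)))))) = 1 + max(1, 4) = 5
depth(h(h(h(g(c, b), c), h(g(b, a), h(h(a, a), g(c, a)))), g(g(a, b), g(a, h(g(g(c, a), b), g(a, h(b, c))))))) = 1 + max(4, 5) = 6

6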